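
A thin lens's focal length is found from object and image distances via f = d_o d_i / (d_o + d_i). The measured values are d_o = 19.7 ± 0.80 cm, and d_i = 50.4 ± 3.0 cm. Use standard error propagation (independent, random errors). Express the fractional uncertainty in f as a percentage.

3.36%

∂f/∂d_o = (d_i/(d_o+d_i))² = 0.517;  ∂f/∂d_i = (d_o/(d_o+d_i))² = 0.0790
δf = √((∂f/∂d_o · δd_o)² + (∂f/∂d_i · δd_i)²) = √(0.171 + 0.0561) = 0.477 cm
f = 14.2 cm, so δf/f = 0.477/14.2 = 0.0336.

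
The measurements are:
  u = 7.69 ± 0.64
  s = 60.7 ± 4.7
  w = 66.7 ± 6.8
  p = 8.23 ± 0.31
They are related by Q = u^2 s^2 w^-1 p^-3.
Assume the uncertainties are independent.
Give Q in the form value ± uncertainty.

Since Q is a product/quotient, work with relative uncertainties:
  (2·δu/u)² = (2×0.0832)² = 0.0277;  (2·δs/s)² = (2×0.0774)² = 0.0240;  (-1·δw/w)² = (-1×0.102)² = 0.0104;  (-3·δp/p)² = (-3×0.0377)² = 0.0128
δQ/Q = √(0.0749) = 0.274
Q = 5.86, so δQ = 0.274 × 5.86 = 1.60.

5.86 ± 1.60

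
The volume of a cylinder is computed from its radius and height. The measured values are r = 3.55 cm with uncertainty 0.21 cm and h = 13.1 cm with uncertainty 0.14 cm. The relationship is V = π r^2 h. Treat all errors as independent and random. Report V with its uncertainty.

For a monomial V ∝ r^2, h, fractional errors add in quadrature:
  (2·δr/r)² = (2×0.0592)² = 0.0140;  (1·δh/h)² = (1×0.0107)² = 0.000114
δV/V = √(0.0141) = 0.119
V = 519 cm^3, so δV = 0.119 × 519 = 61.6 cm^3.

519 ± 61.6 cm^3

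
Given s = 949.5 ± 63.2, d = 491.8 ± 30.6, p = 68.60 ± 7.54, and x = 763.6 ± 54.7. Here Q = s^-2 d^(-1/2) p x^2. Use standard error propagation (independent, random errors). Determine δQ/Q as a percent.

22.6%

For a monomial Q ∝ s^-2, d^(-1/2), p, x^2, fractional errors add in quadrature:
  (-2·δs/s)² = (-2×0.0666)² = 0.0177;  (−½·δd/d)² = (-0.5×0.0622)² = 0.000968;  (1·δp/p)² = (1×0.110)² = 0.0121;  (2·δx/x)² = (2×0.0716)² = 0.0205
δQ/Q = √(0.0513) = 0.226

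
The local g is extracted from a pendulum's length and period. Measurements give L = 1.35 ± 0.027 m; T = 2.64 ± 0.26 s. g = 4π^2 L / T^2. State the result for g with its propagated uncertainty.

Relative error in a monomial: (δg/g)² = Σ (nᵢ · δxᵢ/xᵢ)².
  (1·δL/L)² = (1×0.0200)² = 0.000400;  (-2·δT/T)² = (-2×0.0985)² = 0.0388
δg/g = √(0.0392) = 0.198
g = 7.65 m/s^2, so δg = 0.198 × 7.65 = 1.51 m/s^2.

7.65 ± 1.51 m/s^2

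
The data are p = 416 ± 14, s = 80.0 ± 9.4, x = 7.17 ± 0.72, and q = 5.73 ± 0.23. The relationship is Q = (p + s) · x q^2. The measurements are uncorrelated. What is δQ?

Let u = p + s = 496. δu = √(δp² + δs²) = √(196 + 88.4) = 16.9, so δu/u = 0.0340.
Q is then a monomial in u, x, q:
δQ/Q = √((δu/u)² + (1·δx/x)² + (2·δq/q)²) = √(0.00116 + 0.0101 + 0.00644) = 0.133
Q = 1.17e+05, so δQ = 0.133 × 1.17e+05 = 15500.

15500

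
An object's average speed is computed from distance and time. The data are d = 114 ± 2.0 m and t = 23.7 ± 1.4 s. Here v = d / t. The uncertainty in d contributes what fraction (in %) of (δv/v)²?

(δv/v)² = (1·δd/d)² + (-1·δt/t)²
  d term: (1×0.0175)² = 0.000308
  t term: (-1×0.0591)² = 0.00349
Total = 0.00380. Share from d = 0.000308/0.00380 = 0.0811.

8.11%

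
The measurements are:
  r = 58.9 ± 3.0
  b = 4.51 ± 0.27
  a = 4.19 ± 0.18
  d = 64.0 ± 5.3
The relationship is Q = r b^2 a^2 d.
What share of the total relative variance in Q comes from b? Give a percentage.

46.0%

(δQ/Q)² = (1·δr/r)² + (2·δb/b)² + (2·δa/a)² + (1·δd/d)²
  r term: (1×0.0509)² = 0.00259
  b term: (2×0.0599)² = 0.0143
  a term: (2×0.0430)² = 0.00738
  d term: (1×0.0828)² = 0.00686
Total = 0.0312. Share from b = 0.0143/0.0312 = 0.460.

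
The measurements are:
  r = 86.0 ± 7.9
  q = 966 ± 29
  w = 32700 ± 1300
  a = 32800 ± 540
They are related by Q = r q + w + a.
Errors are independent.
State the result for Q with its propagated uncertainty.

(1.49 ± 0.0815) × 10^5

Let p = r·q = 83100. δp/p = √((1·δr/r)² + (1·δq/q)²) = √(0.00844 + 0.000901) = 0.0966, so δp = 8030.
Q = p + w + a: δQ = √(δp² + δw² + δa²) = √(6.45e+07 + 1.69e+06 + 2.92e+05) = 8150
Q = 1.49e+05.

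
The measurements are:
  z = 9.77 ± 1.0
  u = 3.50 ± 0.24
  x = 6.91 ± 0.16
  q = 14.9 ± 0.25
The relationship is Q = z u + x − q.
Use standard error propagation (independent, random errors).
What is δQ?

4.22

Let p = z·u = 34.2. δp/p = √((1·δz/z)² + (1·δu/u)²) = √(0.0105 + 0.00470) = 0.123, so δp = 4.21.
Q = p + x − q: δQ = √(δp² + δx² + δq²) = √(17.7 + 0.0256 + 0.0625) = 4.22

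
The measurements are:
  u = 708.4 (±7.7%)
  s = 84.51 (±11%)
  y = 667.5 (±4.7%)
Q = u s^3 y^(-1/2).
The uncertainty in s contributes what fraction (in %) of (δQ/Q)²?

94.4%

(δQ/Q)² = (1·δu/u)² + (3·δs/s)² + (−½·δy/y)²
  u term: (1×0.0770)² = 0.00593
  s term: (3×0.110)² = 0.109
  y term: (-0.5×0.0470)² = 0.000552
Total = 0.115. Share from s = 0.109/0.115 = 0.944.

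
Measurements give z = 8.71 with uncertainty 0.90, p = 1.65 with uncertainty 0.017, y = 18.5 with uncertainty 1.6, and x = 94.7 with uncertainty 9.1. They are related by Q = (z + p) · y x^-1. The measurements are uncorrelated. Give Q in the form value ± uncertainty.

Let u = z + p = 10.4. δu = √(δz² + δp²) = √(0.810 + 0.000289) = 0.900, so δu/u = 0.0869.
Q is then a monomial in u, y, x:
δQ/Q = √((δu/u)² + (1·δy/y)² + (-1·δx/x)²) = √(0.00755 + 0.00748 + 0.00923) = 0.156
Q = 2.02, so δQ = 0.156 × 2.02 = 0.315.

2.02 ± 0.315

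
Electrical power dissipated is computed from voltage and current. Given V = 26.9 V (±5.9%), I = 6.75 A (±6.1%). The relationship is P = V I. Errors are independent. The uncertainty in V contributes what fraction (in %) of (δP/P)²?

48.3%

(δP/P)² = (1·δV/V)² + (1·δI/I)²
  V term: (1×0.0590)² = 0.00348
  I term: (1×0.0610)² = 0.00372
Total = 0.00720. Share from V = 0.00348/0.00720 = 0.483.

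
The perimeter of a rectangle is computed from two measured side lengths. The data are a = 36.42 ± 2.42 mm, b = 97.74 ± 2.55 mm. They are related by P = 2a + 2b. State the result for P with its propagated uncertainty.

268.3 ± 7.03 mm

P is a linear combination, so absolute uncertainties add in quadrature:
  (2·δa)² = 23.4;  (2·δb)² = 26.0
δP = √(49.4) = 7.03 mm
P = 268.3 mm.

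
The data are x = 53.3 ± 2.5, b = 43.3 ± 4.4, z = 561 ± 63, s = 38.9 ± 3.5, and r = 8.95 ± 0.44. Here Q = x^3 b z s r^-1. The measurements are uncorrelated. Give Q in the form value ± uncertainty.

Since Q is a product/quotient, work with relative uncertainties:
  (3·δx/x)² = (3×0.0469)² = 0.0198;  (1·δb/b)² = (1×0.102)² = 0.0103;  (1·δz/z)² = (1×0.112)² = 0.0126;  (1·δs/s)² = (1×0.0900)² = 0.00810;  (-1·δr/r)² = (-1×0.0492)² = 0.00242
δQ/Q = √(0.0532) = 0.231
Q = 1.6e+10, so δQ = 0.231 × 1.6e+10 = 3.69e+09.

(1.60 ± 0.369) × 10^10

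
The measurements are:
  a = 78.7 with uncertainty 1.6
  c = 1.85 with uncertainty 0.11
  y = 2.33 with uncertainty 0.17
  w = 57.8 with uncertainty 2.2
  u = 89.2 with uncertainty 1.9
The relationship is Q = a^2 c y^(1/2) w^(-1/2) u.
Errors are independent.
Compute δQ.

Products/powers → add relative errors in quadrature, weighted by exponent:
  (2·δa/a)² = (2×0.0203)² = 0.00165;  (1·δc/c)² = (1×0.0595)² = 0.00354;  (½·δy/y)² = (0.5×0.0730)² = 0.00133;  (−½·δw/w)² = (-0.5×0.0381)² = 0.000362;  (1·δu/u)² = (1×0.0213)² = 0.000454
δQ/Q = √(0.00734) = 0.0856
Q = 2.05e+05, so δQ = 0.0856 × 2.05e+05 = 17600.

17600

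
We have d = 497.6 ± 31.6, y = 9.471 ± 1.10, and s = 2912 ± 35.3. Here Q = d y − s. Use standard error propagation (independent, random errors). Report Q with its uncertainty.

1801 ± 625

Let p = d·y = 4713. δp/p = √((1·δd/d)² + (1·δy/y)²) = √(0.00403 + 0.0135) = 0.132, so δp = 624.
Q = p − s: δQ = √(δp² + δs²) = √(3.89e+05 + 1250) = 625
Q = 1801.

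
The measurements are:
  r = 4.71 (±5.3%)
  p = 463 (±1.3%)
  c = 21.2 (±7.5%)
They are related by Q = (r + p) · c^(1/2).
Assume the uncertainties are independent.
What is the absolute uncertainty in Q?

Let u = r + p = 468. δu = √(δr² + δp²) = √(0.0623 + 36.2) = 6.02, so δu/u = 0.0129.
Q is then a monomial in u, c:
δQ/Q = √((δu/u)² + (½·δc/c)²) = √(0.000166 + 0.00141) = 0.0397
Q = 2150, so δQ = 0.0397 × 2150 = 85.4.

85.4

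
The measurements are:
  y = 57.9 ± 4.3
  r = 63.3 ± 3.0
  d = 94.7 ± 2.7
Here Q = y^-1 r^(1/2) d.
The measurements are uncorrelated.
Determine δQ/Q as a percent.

8.30%

Each factor contributes (exponent × relative error)² to (δQ/Q)²:
  (-1·δy/y)² = (-1×0.0743)² = 0.00552;  (½·δr/r)² = (0.5×0.0474)² = 0.000562;  (1·δd/d)² = (1×0.0285)² = 0.000813
δQ/Q = √(0.00689) = 0.0830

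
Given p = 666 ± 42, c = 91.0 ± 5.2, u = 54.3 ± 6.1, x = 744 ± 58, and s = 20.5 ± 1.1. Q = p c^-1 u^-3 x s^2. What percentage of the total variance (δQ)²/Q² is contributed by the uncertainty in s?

8.32%

(δQ/Q)² = (1·δp/p)² + (-1·δc/c)² + (-3·δu/u)² + (1·δx/x)² + (2·δs/s)²
  p term: (1×0.0631)² = 0.00398
  c term: (-1×0.0571)² = 0.00327
  u term: (-3×0.112)² = 0.114
  x term: (1×0.0780)² = 0.00608
  s term: (2×0.0537)² = 0.0115
Total = 0.138. Share from s = 0.0115/0.138 = 0.0832.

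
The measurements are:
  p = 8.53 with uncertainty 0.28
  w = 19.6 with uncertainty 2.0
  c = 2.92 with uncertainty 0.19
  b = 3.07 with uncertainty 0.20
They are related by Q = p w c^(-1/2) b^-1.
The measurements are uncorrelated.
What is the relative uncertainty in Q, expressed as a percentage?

13.0%

Relative error in a monomial: (δQ/Q)² = Σ (nᵢ · δxᵢ/xᵢ)².
  (1·δp/p)² = (1×0.0328)² = 0.00108;  (1·δw/w)² = (1×0.102)² = 0.0104;  (−½·δc/c)² = (-0.5×0.0651)² = 0.00106;  (-1·δb/b)² = (-1×0.0651)² = 0.00424
δQ/Q = √(0.0168) = 0.130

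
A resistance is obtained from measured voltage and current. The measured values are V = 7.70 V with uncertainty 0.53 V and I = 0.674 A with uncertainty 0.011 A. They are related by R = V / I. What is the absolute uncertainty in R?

Each factor contributes (exponent × relative error)² to (δR/R)²:
  (1·δV/V)² = (1×0.0688)² = 0.00474;  (-1·δI/I)² = (-1×0.0163)² = 0.000266
δR/R = √(0.00500) = 0.0707
R = 11.4 Ω, so δR = 0.0707 × 11.4 = 0.808 Ω.

0.808 Ω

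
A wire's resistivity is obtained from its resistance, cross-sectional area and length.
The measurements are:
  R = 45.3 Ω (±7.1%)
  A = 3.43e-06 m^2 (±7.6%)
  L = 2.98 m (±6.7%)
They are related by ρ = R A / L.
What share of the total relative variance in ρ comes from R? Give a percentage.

(δρ/ρ)² = (1·δR/R)² + (1·δA/A)² + (-1·δL/L)²
  R term: (1×0.0710)² = 0.00504
  A term: (1×0.0760)² = 0.00578
  L term: (-1×0.0670)² = 0.00449
Total = 0.0153. Share from R = 0.00504/0.0153 = 0.329.

32.9%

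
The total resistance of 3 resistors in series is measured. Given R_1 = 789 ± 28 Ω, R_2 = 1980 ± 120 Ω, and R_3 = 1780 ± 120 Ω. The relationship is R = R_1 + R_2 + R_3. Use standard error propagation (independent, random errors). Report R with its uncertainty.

4550 ± 172 Ω

Each term contributes (cᵢ δxᵢ)² to (δR)²:
  (δR_1)² = 784;  (δR_2)² = 14400;  (δR_3)² = 14400
δR = √(29600) = 172 Ω
R = 4550 Ω.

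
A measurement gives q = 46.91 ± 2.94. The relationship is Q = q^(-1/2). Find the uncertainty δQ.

Q ∝ q^(-1/2), so δQ/Q = |−½| · δq/q = 0.5 × 0.0627 = 0.0313.
Q = 0.1460, so δQ = 0.0313 × 0.1460 = 0.00458.

0.00458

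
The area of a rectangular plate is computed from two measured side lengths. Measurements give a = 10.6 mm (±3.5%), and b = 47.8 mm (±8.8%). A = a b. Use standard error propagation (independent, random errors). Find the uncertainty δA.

Since A is a product/quotient, work with relative uncertainties:
  (1·δa/a)² = (1×0.0350)² = 0.00123;  (1·δb/b)² = (1×0.0880)² = 0.00774
δA/A = √(0.00897) = 0.0947
A = 507 mm^2, so δA = 0.0947 × 507 = 48.0 mm^2.

48.0 mm^2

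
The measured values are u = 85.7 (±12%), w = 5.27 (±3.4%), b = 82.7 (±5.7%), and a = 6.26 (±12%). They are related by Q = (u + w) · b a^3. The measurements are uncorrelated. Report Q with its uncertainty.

Let h = u + w = 91.0. δh = √(δu² + δw²) = √(106 + 0.0321) = 10.3, so δh/h = 0.113.
Q is then a monomial in h, b, a:
δQ/Q = √((δh/h)² + (1·δb/b)² + (3·δa/a)²) = √(0.0128 + 0.00325 + 0.130) = 0.382
Q = 1.85e+06, so δQ = 0.382 × 1.85e+06 = 7.04e+05.

(1.85 ± 0.704) × 10^6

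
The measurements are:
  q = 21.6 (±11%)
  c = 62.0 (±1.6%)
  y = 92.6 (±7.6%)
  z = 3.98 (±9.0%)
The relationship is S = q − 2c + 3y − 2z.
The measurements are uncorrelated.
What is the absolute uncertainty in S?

21.4

S is a linear combination, so absolute uncertainties add in quadrature:
  (δq)² = 5.65;  (2·δc)² = 3.94;  (3·δy)² = 446;  (2·δz)² = 0.513
δS = √(456) = 21.4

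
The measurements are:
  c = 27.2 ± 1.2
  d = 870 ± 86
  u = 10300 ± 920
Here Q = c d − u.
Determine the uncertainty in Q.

2720

Let p = c·d = 23700. δp/p = √((1·δc/c)² + (1·δd/d)²) = √(0.00195 + 0.00977) = 0.108, so δp = 2560.
Q = p − u: δQ = √(δp² + δu²) = √(6.56e+06 + 8.46e+05) = 2720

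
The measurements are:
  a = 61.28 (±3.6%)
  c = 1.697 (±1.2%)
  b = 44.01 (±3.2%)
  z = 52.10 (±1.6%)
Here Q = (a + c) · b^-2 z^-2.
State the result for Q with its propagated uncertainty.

(1.198 ± 0.0954) × 10^-5

Let u = a + c = 62.98. δu = √(δa² + δc²) = √(4.87 + 0.000415) = 2.21, so δu/u = 0.0350.
Q is then a monomial in u, b, z:
δQ/Q = √((δu/u)² + (-2·δb/b)² + (-2·δz/z)²) = √(0.00123 + 0.00410 + 0.00102) = 0.0797
Q = 1.198e-05, so δQ = 0.0797 × 1.198e-05 = 9.54e-07.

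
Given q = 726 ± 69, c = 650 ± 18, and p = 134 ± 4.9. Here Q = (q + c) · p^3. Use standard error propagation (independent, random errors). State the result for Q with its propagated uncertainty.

(3.31 ± 0.402) × 10^9

Let u = q + c = 1380. δu = √(δq² + δc²) = √(4760 + 324) = 71.3, so δu/u = 0.0518.
Q is then a monomial in u, p:
δQ/Q = √((δu/u)² + (3·δp/p)²) = √(0.00269 + 0.0120) = 0.121
Q = 3.31e+09, so δQ = 0.121 × 3.31e+09 = 4.02e+08.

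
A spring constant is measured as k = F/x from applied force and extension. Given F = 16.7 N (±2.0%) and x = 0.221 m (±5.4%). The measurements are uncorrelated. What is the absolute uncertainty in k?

4.35 N/m

Relative error in a monomial: (δk/k)² = Σ (nᵢ · δxᵢ/xᵢ)².
  (1·δF/F)² = (1×0.0200)² = 0.000400;  (-1·δx/x)² = (-1×0.0540)² = 0.00292
δk/k = √(0.00332) = 0.0576
k = 75.6 N/m, so δk = 0.0576 × 75.6 = 4.35 N/m.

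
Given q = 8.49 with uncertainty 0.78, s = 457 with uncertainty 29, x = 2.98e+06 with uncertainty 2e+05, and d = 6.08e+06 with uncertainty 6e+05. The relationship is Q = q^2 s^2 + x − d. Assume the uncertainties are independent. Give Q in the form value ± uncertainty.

Let p = q^2·s^2 = 1.51e+07. δp/p = √((2·δq/q)² + (2·δs/s)²) = √(0.0338 + 0.0161) = 0.223, so δp = 3.36e+06.
Q = p + x − d: δQ = √(δp² + δx² + δd²) = √(1.13e+13 + 4e+10 + 3.6e+11) = 3.42e+06
Q = 1.2e+07.

(1.20 ± 0.342) × 10^7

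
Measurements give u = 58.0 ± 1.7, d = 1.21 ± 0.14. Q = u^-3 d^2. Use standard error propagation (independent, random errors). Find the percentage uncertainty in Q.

24.8%

Since Q is a product/quotient, work with relative uncertainties:
  (-3·δu/u)² = (-3×0.0293)² = 0.00773;  (2·δd/d)² = (2×0.116)² = 0.0535
δQ/Q = √(0.0613) = 0.248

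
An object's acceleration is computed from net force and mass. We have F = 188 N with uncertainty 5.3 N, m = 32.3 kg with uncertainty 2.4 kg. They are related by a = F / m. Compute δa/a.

0.0795

For a monomial a ∝ F, m^-1, fractional errors add in quadrature:
  (1·δF/F)² = (1×0.0282)² = 0.000795;  (-1·δm/m)² = (-1×0.0743)² = 0.00552
δa/a = √(0.00632) = 0.0795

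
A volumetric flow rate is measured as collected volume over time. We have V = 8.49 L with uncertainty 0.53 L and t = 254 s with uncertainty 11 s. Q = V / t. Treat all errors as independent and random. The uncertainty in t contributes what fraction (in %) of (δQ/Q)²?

(δQ/Q)² = (1·δV/V)² + (-1·δt/t)²
  V term: (1×0.0624)² = 0.00390
  t term: (-1×0.0433)² = 0.00188
Total = 0.00577. Share from t = 0.00188/0.00577 = 0.325.

32.5%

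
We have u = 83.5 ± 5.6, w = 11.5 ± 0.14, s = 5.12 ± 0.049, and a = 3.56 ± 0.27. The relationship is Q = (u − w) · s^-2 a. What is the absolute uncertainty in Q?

Let h = u − w = 72.0. δh = √(δu² + δw²) = √(31.4 + 0.0196) = 5.60, so δh/h = 0.0778.
Q is then a monomial in h, s, a:
δQ/Q = √((δh/h)² + (-2·δs/s)² + (1·δa/a)²) = √(0.00605 + 0.000366 + 0.00575) = 0.110
Q = 9.78, so δQ = 0.110 × 9.78 = 1.08.

1.08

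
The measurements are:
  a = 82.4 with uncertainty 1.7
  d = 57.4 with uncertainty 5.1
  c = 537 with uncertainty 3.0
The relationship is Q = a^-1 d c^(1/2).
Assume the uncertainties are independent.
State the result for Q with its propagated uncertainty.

16.1 ± 1.47

Q is a product of powers, so relative uncertainties combine in quadrature:
  (-1·δa/a)² = (-1×0.0206)² = 0.000426;  (1·δd/d)² = (1×0.0889)² = 0.00789;  (½·δc/c)² = (0.5×0.00559)² = 7.8e-06
δQ/Q = √(0.00833) = 0.0913
Q = 16.1, so δQ = 0.0913 × 16.1 = 1.47.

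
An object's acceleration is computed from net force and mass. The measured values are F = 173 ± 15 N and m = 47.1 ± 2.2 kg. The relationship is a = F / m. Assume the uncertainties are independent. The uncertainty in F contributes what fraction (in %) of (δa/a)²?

(δa/a)² = (1·δF/F)² + (-1·δm/m)²
  F term: (1×0.0867)² = 0.00752
  m term: (-1×0.0467)² = 0.00218
Total = 0.00970. Share from F = 0.00752/0.00970 = 0.775.

77.5%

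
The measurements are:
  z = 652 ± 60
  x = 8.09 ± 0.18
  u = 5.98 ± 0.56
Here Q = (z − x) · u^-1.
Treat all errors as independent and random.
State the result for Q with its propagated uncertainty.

Let w = z − x = 644. δw = √(δz² + δx²) = √(3600 + 0.0324) = 60.0, so δw/w = 0.0932.
Q is then a monomial in w, u:
δQ/Q = √((δw/w)² + (-1·δu/u)²) = √(0.00868 + 0.00877) = 0.132
Q = 108, so δQ = 0.132 × 108 = 14.2.

108 ± 14.2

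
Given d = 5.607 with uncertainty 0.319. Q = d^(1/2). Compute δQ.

Q ∝ d^(1/2), so δQ/Q = |½| · δd/d = 0.5 × 0.0569 = 0.0284.
Q = 2.368, so δQ = 0.0284 × 2.368 = 0.0674.

0.0674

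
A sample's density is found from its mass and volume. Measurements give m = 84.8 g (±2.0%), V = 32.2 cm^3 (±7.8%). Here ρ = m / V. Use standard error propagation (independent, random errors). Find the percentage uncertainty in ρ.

ρ is a product of powers, so relative uncertainties combine in quadrature:
  (1·δm/m)² = (1×0.0200)² = 0.000400;  (-1·δV/V)² = (-1×0.0780)² = 0.00608
δρ/ρ = √(0.00648) = 0.0805

8.05%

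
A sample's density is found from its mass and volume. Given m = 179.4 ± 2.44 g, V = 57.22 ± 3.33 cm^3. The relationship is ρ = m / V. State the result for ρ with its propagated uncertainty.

Relative error in a monomial: (δρ/ρ)² = Σ (nᵢ · δxᵢ/xᵢ)².
  (1·δm/m)² = (1×0.0136)² = 0.000185;  (-1·δV/V)² = (-1×0.0582)² = 0.00339
δρ/ρ = √(0.00357) = 0.0598
ρ = 3.135 g/cm^3, so δρ = 0.0598 × 3.135 = 0.187 g/cm^3.

3.135 ± 0.187 g/cm^3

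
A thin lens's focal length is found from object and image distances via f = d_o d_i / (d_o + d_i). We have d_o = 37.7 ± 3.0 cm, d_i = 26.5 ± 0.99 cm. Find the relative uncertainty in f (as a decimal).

0.0395

∂f/∂d_o = (d_i/(d_o+d_i))² = 0.170;  ∂f/∂d_i = (d_o/(d_o+d_i))² = 0.345
δf = √((∂f/∂d_o · δd_o)² + (∂f/∂d_i · δd_i)²) = √(0.261 + 0.117) = 0.615 cm
f = 15.6 cm, so δf/f = 0.615/15.6 = 0.0395.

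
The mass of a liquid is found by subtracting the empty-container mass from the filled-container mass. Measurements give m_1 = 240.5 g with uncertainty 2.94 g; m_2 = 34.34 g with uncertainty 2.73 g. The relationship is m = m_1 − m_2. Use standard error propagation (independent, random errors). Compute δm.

4.01 g

For a sum/difference, combine absolute errors in quadrature:
  (δm_1)² = 8.64;  (δm_2)² = 7.45
δm = √(16.1) = 4.01 g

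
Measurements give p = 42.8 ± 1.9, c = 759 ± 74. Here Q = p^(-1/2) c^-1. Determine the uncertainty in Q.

Q is a product of powers, so relative uncertainties combine in quadrature:
  (−½·δp/p)² = (-0.5×0.0444)² = 0.000493;  (-1·δc/c)² = (-1×0.0975)² = 0.00951
δQ/Q = √(0.01000) = 0.1000
Q = 0.000201, so δQ = 0.1000 × 0.000201 = 2.01e-05.

2.01e-05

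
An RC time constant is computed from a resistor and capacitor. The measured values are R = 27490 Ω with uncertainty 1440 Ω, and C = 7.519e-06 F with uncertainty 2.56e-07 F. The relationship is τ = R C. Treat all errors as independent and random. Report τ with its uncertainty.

0.2067 ± 0.0129 s

For a monomial τ ∝ R, C, fractional errors add in quadrature:
  (1·δR/R)² = (1×0.0524)² = 0.00274;  (1·δC/C)² = (1×0.0340)² = 0.00116
δτ/τ = √(0.00390) = 0.0625
τ = 0.2067 s, so δτ = 0.0625 × 0.2067 = 0.0129 s.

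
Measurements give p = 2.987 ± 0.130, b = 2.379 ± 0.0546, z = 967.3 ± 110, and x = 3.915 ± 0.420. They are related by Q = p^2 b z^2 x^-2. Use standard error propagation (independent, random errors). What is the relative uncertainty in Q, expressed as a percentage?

Since Q is a product/quotient, work with relative uncertainties:
  (2·δp/p)² = (2×0.0435)² = 0.00758;  (1·δb/b)² = (1×0.0230)² = 0.000527;  (2·δz/z)² = (2×0.114)² = 0.0517;  (-2·δx/x)² = (-2×0.107)² = 0.0460
δQ/Q = √(0.106) = 0.325

32.5%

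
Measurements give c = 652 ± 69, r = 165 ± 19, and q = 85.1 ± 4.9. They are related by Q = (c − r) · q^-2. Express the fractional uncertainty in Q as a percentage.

Let u = c − r = 487. δu = √(δc² + δr²) = √(4760 + 361) = 71.6, so δu/u = 0.147.
Q is then a monomial in u, q:
δQ/Q = √((δu/u)² + (-2·δq/q)²) = √(0.0216 + 0.0133) = 0.187

18.7%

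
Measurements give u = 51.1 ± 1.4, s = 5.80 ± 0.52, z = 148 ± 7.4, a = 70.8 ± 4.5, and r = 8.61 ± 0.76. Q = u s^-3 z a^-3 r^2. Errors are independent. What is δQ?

0.00306

Each factor contributes (exponent × relative error)² to (δQ/Q)²:
  (1·δu/u)² = (1×0.0274)² = 0.000751;  (-3·δs/s)² = (-3×0.0897)² = 0.0723;  (1·δz/z)² = (1×0.0500)² = 0.00250;  (-3·δa/a)² = (-3×0.0636)² = 0.0364;  (2·δr/r)² = (2×0.0883)² = 0.0312
δQ/Q = √(0.143) = 0.378
Q = 0.00810, so δQ = 0.378 × 0.00810 = 0.00306.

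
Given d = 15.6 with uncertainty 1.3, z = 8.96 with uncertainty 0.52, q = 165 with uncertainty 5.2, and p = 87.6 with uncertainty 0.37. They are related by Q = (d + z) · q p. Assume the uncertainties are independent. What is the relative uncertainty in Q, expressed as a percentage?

Let u = d + z = 24.6. δu = √(δd² + δz²) = √(1.69 + 0.270) = 1.40, so δu/u = 0.0570.
Q is then a monomial in u, q, p:
δQ/Q = √((δu/u)² + (1·δq/q)² + (1·δp/p)²) = √(0.00325 + 0.000993 + 1.78e-05) = 0.0653

6.53%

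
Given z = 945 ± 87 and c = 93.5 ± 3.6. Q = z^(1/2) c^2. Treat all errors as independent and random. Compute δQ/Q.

Since Q is a product/quotient, work with relative uncertainties:
  (½·δz/z)² = (0.5×0.0921)² = 0.00212;  (2·δc/c)² = (2×0.0385)² = 0.00593
δQ/Q = √(0.00805) = 0.0897

0.0897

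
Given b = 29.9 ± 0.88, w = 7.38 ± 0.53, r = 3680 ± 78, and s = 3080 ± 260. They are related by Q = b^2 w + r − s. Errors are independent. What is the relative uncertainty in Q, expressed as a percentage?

9.31%

Let p = b^2·w = 6600. δp/p = √((2·δb/b)² + (1·δw/w)²) = √(0.00346 + 0.00516) = 0.0929, so δp = 613.
Q = p + r − s: δQ = √(δp² + δr² + δs²) = √(3.75e+05 + 6080 + 67600) = 670
Q = 7200, so δQ/Q = 670/7200 = 0.0931.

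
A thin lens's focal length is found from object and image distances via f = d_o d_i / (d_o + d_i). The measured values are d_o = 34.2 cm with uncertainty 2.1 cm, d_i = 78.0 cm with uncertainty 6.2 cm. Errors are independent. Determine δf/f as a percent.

4.91%

∂f/∂d_o = (d_i/(d_o+d_i))² = 0.483;  ∂f/∂d_i = (d_o/(d_o+d_i))² = 0.0929
δf = √((∂f/∂d_o · δd_o)² + (∂f/∂d_i · δd_i)²) = √(1.03 + 0.332) = 1.17 cm
f = 23.8 cm, so δf/f = 1.17/23.8 = 0.0491.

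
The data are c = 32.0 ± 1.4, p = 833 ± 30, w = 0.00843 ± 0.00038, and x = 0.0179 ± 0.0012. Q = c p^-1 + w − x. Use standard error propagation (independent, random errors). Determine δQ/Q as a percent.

Let h = c·p^-1 = 0.0384. δh/h = √((1·δc/c)² + (-1·δp/p)²) = √(0.00191 + 0.00130) = 0.0567, so δh = 0.00218.
Q = h + w − x: δQ = √(δh² + δw² + δx²) = √(4.74e-06 + 1.44e-07 + 1.44e-06) = 0.00251
Q = 0.0289, so δQ/Q = 0.00251/0.0289 = 0.0869.

8.69%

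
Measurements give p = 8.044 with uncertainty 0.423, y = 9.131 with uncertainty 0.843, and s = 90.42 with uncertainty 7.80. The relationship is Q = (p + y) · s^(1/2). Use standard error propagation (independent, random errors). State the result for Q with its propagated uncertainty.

163.3 ± 11.4

Let u = p + y = 17.18. δu = √(δp² + δy²) = √(0.179 + 0.711) = 0.943, so δu/u = 0.0549.
Q is then a monomial in u, s:
δQ/Q = √((δu/u)² + (½·δs/s)²) = √(0.00302 + 0.00186) = 0.0698
Q = 163.3, so δQ = 0.0698 × 163.3 = 11.4.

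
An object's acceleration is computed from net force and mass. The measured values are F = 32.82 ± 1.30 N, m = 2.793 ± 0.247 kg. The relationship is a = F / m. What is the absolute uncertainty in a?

Since a is a product/quotient, work with relative uncertainties:
  (1·δF/F)² = (1×0.0396)² = 0.00157;  (-1·δm/m)² = (-1×0.0884)² = 0.00782
δa/a = √(0.00939) = 0.0969
a = 11.75 m/s^2, so δa = 0.0969 × 11.75 = 1.14 m/s^2.

1.14 m/s^2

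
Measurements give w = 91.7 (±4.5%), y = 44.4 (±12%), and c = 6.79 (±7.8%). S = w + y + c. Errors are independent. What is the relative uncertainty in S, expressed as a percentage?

S is a linear combination, so absolute uncertainties add in quadrature:
  (δw)² = 17.0;  (δy)² = 28.4;  (δc)² = 0.280
δS = √(45.7) = 6.76
S = 143, so δS/S = 6.76/143 = 0.0473.

4.73%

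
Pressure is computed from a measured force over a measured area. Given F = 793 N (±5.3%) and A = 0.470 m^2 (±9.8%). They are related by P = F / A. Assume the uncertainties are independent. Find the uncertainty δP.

Since P is a product/quotient, work with relative uncertainties:
  (1·δF/F)² = (1×0.0530)² = 0.00281;  (-1·δA/A)² = (-1×0.0980)² = 0.00960
δP/P = √(0.0124) = 0.111
P = 1690 Pa, so δP = 0.111 × 1690 = 188 Pa.

188 Pa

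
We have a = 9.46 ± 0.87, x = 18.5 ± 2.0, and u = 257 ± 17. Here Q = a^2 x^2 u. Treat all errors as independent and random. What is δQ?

Each factor contributes (exponent × relative error)² to (δQ/Q)²:
  (2·δa/a)² = (2×0.0920)² = 0.0338;  (2·δx/x)² = (2×0.108)² = 0.0467;  (1·δu/u)² = (1×0.0661)² = 0.00438
δQ/Q = √(0.0850) = 0.291
Q = 7.87e+06, so δQ = 0.291 × 7.87e+06 = 2.29e+06.

2.29e+06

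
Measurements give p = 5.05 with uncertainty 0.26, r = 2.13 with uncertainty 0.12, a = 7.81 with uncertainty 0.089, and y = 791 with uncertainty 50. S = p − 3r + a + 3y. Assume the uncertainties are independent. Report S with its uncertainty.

Sums and differences: (δS)² = Σ (cᵢ δxᵢ)².
  (δp)² = 0.0676;  (3·δr)² = 0.130;  (δa)² = 0.00792;  (3·δy)² = 22500
δS = √(22500) = 150
S = 2380.

2380 ± 150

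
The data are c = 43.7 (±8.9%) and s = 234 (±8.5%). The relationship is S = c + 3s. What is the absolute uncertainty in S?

Each term contributes (cᵢ δxᵢ)² to (δS)²:
  (δc)² = 15.1;  (3·δs)² = 3560
δS = √(3580) = 59.8

59.8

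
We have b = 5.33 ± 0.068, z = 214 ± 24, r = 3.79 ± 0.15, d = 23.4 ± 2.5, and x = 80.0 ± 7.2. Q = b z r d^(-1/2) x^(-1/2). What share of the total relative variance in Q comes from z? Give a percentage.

65.6%

(δQ/Q)² = (1·δb/b)² + (1·δz/z)² + (1·δr/r)² + (−½·δd/d)² + (−½·δx/x)²
  b term: (1×0.0128)² = 0.000163
  z term: (1×0.112)² = 0.0126
  r term: (1×0.0396)² = 0.00157
  d term: (-0.5×0.107)² = 0.00285
  x term: (-0.5×0.0900)² = 0.00202
Total = 0.0192. Share from z = 0.0126/0.0192 = 0.656.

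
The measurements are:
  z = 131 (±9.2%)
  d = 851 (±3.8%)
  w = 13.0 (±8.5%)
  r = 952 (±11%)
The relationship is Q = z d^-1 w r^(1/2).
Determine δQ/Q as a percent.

Since Q is a product/quotient, work with relative uncertainties:
  (1·δz/z)² = (1×0.0920)² = 0.00846;  (-1·δd/d)² = (-1×0.0380)² = 0.00144;  (1·δw/w)² = (1×0.0850)² = 0.00722;  (½·δr/r)² = (0.5×0.110)² = 0.00302
δQ/Q = √(0.0202) = 0.142

14.2%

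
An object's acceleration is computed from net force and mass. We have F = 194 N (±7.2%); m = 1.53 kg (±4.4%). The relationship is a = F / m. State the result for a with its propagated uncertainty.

Products/powers → add relative errors in quadrature, weighted by exponent:
  (1·δF/F)² = (1×0.0720)² = 0.00518;  (-1·δm/m)² = (-1×0.0440)² = 0.00194
δa/a = √(0.00712) = 0.0844
a = 127 m/s^2, so δa = 0.0844 × 127 = 10.7 m/s^2.

127 ± 10.7 m/s^2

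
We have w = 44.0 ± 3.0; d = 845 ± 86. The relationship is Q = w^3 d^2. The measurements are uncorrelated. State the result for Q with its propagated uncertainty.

(6.08 ± 1.76) × 10^10

Relative error in a monomial: (δQ/Q)² = Σ (nᵢ · δxᵢ/xᵢ)².
  (3·δw/w)² = (3×0.0682)² = 0.0418;  (2·δd/d)² = (2×0.102)² = 0.0414
δQ/Q = √(0.0833) = 0.289
Q = 6.08e+10, so δQ = 0.289 × 6.08e+10 = 1.76e+10.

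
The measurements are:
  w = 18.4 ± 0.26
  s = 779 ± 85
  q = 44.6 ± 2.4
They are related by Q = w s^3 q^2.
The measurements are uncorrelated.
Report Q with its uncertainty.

(1.73 ± 0.597) × 10^13

Products/powers → add relative errors in quadrature, weighted by exponent:
  (1·δw/w)² = (1×0.0141)² = 0.000200;  (3·δs/s)² = (3×0.109)² = 0.107;  (2·δq/q)² = (2×0.0538)² = 0.0116
δQ/Q = √(0.119) = 0.345
Q = 1.73e+13, so δQ = 0.345 × 1.73e+13 = 5.97e+12.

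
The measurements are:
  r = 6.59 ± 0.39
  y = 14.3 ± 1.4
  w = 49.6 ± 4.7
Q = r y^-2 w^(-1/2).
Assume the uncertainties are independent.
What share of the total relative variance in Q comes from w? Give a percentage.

(δQ/Q)² = (1·δr/r)² + (-2·δy/y)² + (−½·δw/w)²
  r term: (1×0.0592)² = 0.00350
  y term: (-2×0.0979)² = 0.0383
  w term: (-0.5×0.0948)² = 0.00224
Total = 0.0441. Share from w = 0.00224/0.0441 = 0.0509.

5.09%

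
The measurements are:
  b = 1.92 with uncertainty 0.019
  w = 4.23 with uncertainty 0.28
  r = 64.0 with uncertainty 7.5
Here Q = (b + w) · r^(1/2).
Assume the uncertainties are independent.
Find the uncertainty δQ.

3.65

Let u = b + w = 6.15. δu = √(δb² + δw²) = √(0.000361 + 0.0784) = 0.281, so δu/u = 0.0456.
Q is then a monomial in u, r:
δQ/Q = √((δu/u)² + (½·δr/r)²) = √(0.00208 + 0.00343) = 0.0743
Q = 49.2, so δQ = 0.0743 × 49.2 = 3.65.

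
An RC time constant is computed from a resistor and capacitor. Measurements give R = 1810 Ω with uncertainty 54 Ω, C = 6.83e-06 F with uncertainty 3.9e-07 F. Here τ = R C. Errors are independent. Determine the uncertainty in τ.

0.000796 s

Relative error in a monomial: (δτ/τ)² = Σ (nᵢ · δxᵢ/xᵢ)².
  (1·δR/R)² = (1×0.0298)² = 0.000890;  (1·δC/C)² = (1×0.0571)² = 0.00326
δτ/τ = √(0.00415) = 0.0644
τ = 0.0124 s, so δτ = 0.0644 × 0.0124 = 0.000796 s.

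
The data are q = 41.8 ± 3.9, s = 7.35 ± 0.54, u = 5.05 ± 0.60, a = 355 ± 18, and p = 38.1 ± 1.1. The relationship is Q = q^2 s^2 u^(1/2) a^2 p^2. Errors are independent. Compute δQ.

Since Q is a product/quotient, work with relative uncertainties:
  (2·δq/q)² = (2×0.0933)² = 0.0348;  (2·δs/s)² = (2×0.0735)² = 0.0216;  (½·δu/u)² = (0.5×0.119)² = 0.00353;  (2·δa/a)² = (2×0.0507)² = 0.0103;  (2·δp/p)² = (2×0.0289)² = 0.00333
δQ/Q = √(0.0736) = 0.271
Q = 3.88e+13, so δQ = 0.271 × 3.88e+13 = 1.05e+13.

1.05e+13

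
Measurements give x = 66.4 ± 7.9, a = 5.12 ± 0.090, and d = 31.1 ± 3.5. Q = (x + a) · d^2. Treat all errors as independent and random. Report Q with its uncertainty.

Let u = x + a = 71.5. δu = √(δx² + δa²) = √(62.4 + 0.00810) = 7.90, so δu/u = 0.110.
Q is then a monomial in u, d:
δQ/Q = √((δu/u)² + (2·δd/d)²) = √(0.0122 + 0.0507) = 0.251
Q = 69200, so δQ = 0.251 × 69200 = 17300.

69200 ± 17300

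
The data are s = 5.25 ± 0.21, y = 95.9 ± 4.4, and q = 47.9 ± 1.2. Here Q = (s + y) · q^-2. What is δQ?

0.00293

Let u = s + y = 101. δu = √(δs² + δy²) = √(0.0441 + 19.4) = 4.41, so δu/u = 0.0435.
Q is then a monomial in u, q:
δQ/Q = √((δu/u)² + (-2·δq/q)²) = √(0.00190 + 0.00251) = 0.0664
Q = 0.0441, so δQ = 0.0664 × 0.0441 = 0.00293.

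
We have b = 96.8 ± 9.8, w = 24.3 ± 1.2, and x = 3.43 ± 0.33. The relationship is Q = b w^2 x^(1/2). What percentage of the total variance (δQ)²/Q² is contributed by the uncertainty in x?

(δQ/Q)² = (1·δb/b)² + (2·δw/w)² + (½·δx/x)²
  b term: (1×0.101)² = 0.0102
  w term: (2×0.0494)² = 0.00975
  x term: (0.5×0.0962)² = 0.00231
Total = 0.0223. Share from x = 0.00231/0.0223 = 0.104.

10.4%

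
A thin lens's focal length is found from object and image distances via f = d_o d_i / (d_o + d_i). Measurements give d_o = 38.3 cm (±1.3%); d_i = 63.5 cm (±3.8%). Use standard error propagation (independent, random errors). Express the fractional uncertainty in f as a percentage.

1.64%

∂f/∂d_o = (d_i/(d_o+d_i))² = 0.389;  ∂f/∂d_i = (d_o/(d_o+d_i))² = 0.142
δf = √((∂f/∂d_o · δd_o)² + (∂f/∂d_i · δd_i)²) = √(0.0375 + 0.117) = 0.393 cm
f = 23.9 cm, so δf/f = 0.393/23.9 = 0.0164.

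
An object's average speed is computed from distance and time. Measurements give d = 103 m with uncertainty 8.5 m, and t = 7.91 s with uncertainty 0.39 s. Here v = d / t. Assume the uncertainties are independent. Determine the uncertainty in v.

Products/powers → add relative errors in quadrature, weighted by exponent:
  (1·δd/d)² = (1×0.0825)² = 0.00681;  (-1·δt/t)² = (-1×0.0493)² = 0.00243
δv/v = √(0.00924) = 0.0961
v = 13.0 m/s, so δv = 0.0961 × 13.0 = 1.25 m/s.

1.25 m/s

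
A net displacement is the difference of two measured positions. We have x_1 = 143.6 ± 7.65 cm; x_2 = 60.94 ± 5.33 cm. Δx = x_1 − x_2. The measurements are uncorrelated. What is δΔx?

9.32 cm

Each term contributes (cᵢ δxᵢ)² to (δΔx)²:
  (δx_1)² = 58.5;  (δx_2)² = 28.4
δΔx = √(86.9) = 9.32 cm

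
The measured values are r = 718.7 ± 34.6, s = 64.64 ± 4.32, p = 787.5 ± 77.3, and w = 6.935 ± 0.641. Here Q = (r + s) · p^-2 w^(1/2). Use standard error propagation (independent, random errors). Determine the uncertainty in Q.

0.000687

Let u = r + s = 783.3. δu = √(δr² + δs²) = √(1200 + 18.7) = 34.9, so δu/u = 0.0445.
Q is then a monomial in u, p, w:
δQ/Q = √((δu/u)² + (-2·δp/p)² + (½·δw/w)²) = √(0.00198 + 0.0385 + 0.00214) = 0.207
Q = 0.003326, so δQ = 0.207 × 0.003326 = 0.000687.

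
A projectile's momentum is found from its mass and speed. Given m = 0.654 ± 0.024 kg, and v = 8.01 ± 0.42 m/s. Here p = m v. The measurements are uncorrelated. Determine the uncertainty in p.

0.335 kg·m/s

For a monomial p ∝ m, v, fractional errors add in quadrature:
  (1·δm/m)² = (1×0.0367)² = 0.00135;  (1·δv/v)² = (1×0.0524)² = 0.00275
δp/p = √(0.00410) = 0.0640
p = 5.24 kg·m/s, so δp = 0.0640 × 5.24 = 0.335 kg·m/s.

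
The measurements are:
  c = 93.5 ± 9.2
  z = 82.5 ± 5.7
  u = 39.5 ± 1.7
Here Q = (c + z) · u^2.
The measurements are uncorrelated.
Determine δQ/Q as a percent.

Let w = c + z = 176. δw = √(δc² + δz²) = √(84.6 + 32.5) = 10.8, so δw/w = 0.0615.
Q is then a monomial in w, u:
δQ/Q = √((δw/w)² + (2·δu/u)²) = √(0.00378 + 0.00741) = 0.106

10.6%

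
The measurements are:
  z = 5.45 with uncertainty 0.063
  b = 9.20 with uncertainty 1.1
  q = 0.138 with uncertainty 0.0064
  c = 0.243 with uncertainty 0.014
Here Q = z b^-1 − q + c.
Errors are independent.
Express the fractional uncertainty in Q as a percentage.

10.4%

Let p = z·b^-1 = 0.592. δp/p = √((1·δz/z)² + (-1·δb/b)²) = √(0.000134 + 0.0143) = 0.120, so δp = 0.0712.
Q = p − q + c: δQ = √(δp² + δq² + δc²) = √(0.00506 + 4.1e-05 + 0.000196) = 0.0728
Q = 0.697, so δQ/Q = 0.0728/0.697 = 0.104.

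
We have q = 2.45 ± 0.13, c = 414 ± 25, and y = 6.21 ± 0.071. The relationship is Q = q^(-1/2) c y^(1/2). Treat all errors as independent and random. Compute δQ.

43.6

Products/powers → add relative errors in quadrature, weighted by exponent:
  (−½·δq/q)² = (-0.5×0.0531)² = 0.000704;  (1·δc/c)² = (1×0.0604)² = 0.00365;  (½·δy/y)² = (0.5×0.0114)² = 3.27e-05
δQ/Q = √(0.00438) = 0.0662
Q = 659, so δQ = 0.0662 × 659 = 43.6.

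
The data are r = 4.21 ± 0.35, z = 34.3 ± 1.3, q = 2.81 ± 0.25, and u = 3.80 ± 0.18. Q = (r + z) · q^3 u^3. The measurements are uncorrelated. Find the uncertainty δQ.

Let w = r + z = 38.5. δw = √(δr² + δz²) = √(0.122 + 1.69) = 1.35, so δw/w = 0.0350.
Q is then a monomial in w, q, u:
δQ/Q = √((δw/w)² + (3·δq/q)² + (3·δu/u)²) = √(0.00122 + 0.0712 + 0.0202) = 0.304
Q = 46900, so δQ = 0.304 × 46900 = 14300.

14300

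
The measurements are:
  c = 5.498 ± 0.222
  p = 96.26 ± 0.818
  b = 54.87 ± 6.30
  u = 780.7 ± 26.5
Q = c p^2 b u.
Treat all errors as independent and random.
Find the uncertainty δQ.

2.78e+08

Products/powers → add relative errors in quadrature, weighted by exponent:
  (1·δc/c)² = (1×0.0404)² = 0.00163;  (2·δp/p)² = (2×0.00850)² = 0.000289;  (1·δb/b)² = (1×0.115)² = 0.0132;  (1·δu/u)² = (1×0.0339)² = 0.00115
δQ/Q = √(0.0163) = 0.127
Q = 2.182e+09, so δQ = 0.127 × 2.182e+09 = 2.78e+08.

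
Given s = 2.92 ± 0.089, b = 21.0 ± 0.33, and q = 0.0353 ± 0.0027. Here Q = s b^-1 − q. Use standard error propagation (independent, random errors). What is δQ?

0.00548

Let p = s·b^-1 = 0.139. δp/p = √((1·δs/s)² + (-1·δb/b)²) = √(0.000929 + 0.000247) = 0.0343, so δp = 0.00477.
Q = p − q: δQ = √(δp² + δq²) = √(2.27e-05 + 7.29e-06) = 0.00548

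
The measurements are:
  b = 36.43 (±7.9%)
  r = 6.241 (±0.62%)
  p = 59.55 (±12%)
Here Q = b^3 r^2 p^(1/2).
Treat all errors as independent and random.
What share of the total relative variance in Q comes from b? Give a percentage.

(δQ/Q)² = (3·δb/b)² + (2·δr/r)² + (½·δp/p)²
  b term: (3×0.0790)² = 0.0562
  r term: (2×0.00620)² = 0.000154
  p term: (0.5×0.120)² = 0.00360
Total = 0.0599. Share from b = 0.0562/0.0599 = 0.937.

93.7%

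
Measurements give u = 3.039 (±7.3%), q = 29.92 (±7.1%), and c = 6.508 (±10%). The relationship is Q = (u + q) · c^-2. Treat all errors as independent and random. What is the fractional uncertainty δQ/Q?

0.210

Let w = u + q = 32.96. δw = √(δu² + δq²) = √(0.0492 + 4.51) = 2.14, so δw/w = 0.0648.
Q is then a monomial in w, c:
δQ/Q = √((δw/w)² + (-2·δc/c)²) = √(0.00420 + 0.0400) = 0.210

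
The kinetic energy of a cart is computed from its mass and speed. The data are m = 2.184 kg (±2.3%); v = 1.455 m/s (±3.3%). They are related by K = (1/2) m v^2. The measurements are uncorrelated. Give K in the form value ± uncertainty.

2.312 ± 0.162 J

K is a product of powers, so relative uncertainties combine in quadrature:
  (1·δm/m)² = (1×0.0230)² = 0.000529;  (2·δv/v)² = (2×0.0330)² = 0.00436
δK/K = √(0.00489) = 0.0699
K = 2.312 J, so δK = 0.0699 × 2.312 = 0.162 J.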